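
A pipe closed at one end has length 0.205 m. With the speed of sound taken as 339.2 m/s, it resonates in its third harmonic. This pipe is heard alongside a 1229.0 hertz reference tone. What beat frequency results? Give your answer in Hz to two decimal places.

11.98 Hz

Closed pipe (odd harmonics): f_n = n·v/(4L) = 3·339.2/(4·0.205) = 1240.9756 Hz.
f_beat = |1240.9756 − 1229.0| = 11.98 Hz.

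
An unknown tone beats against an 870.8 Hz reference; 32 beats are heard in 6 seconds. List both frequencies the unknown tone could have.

865.4667 Hz or 876.1333 Hz

Beat frequency = 32/6 = 5.3333 Hz.
|f − 870.8| = 5.3333, so f = 870.8 ± 5.3333.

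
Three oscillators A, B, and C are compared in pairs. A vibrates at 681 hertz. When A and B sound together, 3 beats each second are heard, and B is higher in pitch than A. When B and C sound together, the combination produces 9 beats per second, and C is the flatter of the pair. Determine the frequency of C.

675 Hz

B is above A, so f_B = 681 + 3 = 684 Hz.
C is below B, so f_C = 684 − 9 = 675 Hz.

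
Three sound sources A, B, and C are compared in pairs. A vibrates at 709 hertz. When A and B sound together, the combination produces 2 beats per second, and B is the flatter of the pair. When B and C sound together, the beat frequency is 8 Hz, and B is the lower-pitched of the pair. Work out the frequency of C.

B is below A, so f_B = 709 − 2 = 707 Hz.
C is above B, so f_C = 707 + 8 = 715 Hz.

715 Hz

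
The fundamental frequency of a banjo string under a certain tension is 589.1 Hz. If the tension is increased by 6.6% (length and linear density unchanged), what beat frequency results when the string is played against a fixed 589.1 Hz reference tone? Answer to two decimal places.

19.13 Hz

For a string, f ∝ √T, so the new frequency is 589.1·√1.066 = 608.2297 Hz.
f_beat = |608.2297 − 589.1| = 19.13 Hz.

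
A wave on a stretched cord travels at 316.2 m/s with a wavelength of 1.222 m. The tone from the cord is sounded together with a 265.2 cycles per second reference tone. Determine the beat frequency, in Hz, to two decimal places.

6.44 Hz

Source frequency f = v/λ = 316.2/1.222 = 258.7561 Hz.
f_beat = |258.7561 − 265.2| = 6.44 Hz.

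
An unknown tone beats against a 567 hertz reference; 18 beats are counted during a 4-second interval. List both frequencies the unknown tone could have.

Beat frequency = 18/4 = 4.5 Hz.
|f − 567| = 4.5, so f = 567 ± 4.5.

562.5 Hz or 571.5 Hz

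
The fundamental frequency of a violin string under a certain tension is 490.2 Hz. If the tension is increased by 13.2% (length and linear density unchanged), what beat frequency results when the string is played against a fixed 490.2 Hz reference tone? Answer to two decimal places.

31.35 Hz

For a string, f ∝ √T, so the new frequency is 490.2·√1.132 = 521.5507 Hz.
f_beat = |521.5507 − 490.2| = 31.35 Hz.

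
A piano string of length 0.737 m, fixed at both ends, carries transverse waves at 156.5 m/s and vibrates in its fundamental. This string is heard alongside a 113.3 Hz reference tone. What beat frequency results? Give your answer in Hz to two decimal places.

7.13 Hz

For a string fixed at both ends, f_n = n·v/(2L) = 1·156.5/(2·0.737) = 106.1737 Hz.
f_beat = |106.1737 − 113.3| = 7.13 Hz.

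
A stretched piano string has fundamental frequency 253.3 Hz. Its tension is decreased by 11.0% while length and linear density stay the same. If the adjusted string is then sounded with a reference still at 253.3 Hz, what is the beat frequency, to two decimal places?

For a string, f ∝ √T, so the new frequency is 253.3·√0.890 = 238.9627 Hz.
f_beat = |238.9627 − 253.3| = 14.34 Hz.

14.34 Hz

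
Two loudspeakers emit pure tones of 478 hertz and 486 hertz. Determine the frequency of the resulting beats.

Beats arise from superposition of two nearby frequencies; the beat rate is |f₁ − f₂|.
|478 − 486| = 8 Hz.

8 Hz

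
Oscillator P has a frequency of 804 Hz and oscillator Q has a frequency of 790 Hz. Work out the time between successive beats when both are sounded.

0.071 s

f_beat = |804 − 790| = 14 Hz.
Beat period T = 1 / f_beat = 1 / 14 s.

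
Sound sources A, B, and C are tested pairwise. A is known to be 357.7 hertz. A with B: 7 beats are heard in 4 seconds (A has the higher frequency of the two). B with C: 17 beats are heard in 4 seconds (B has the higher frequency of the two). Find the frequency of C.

A–B: Beat frequency = 7/4 = 1.75 Hz.
B is below A, so f_B = 357.7 − 1.75 = 355.95 Hz.
B–C: Beat frequency = 17/4 = 4.25 Hz.
C is below B, so f_C = 355.95 − 4.25 = 351.7 Hz.

351.7 Hz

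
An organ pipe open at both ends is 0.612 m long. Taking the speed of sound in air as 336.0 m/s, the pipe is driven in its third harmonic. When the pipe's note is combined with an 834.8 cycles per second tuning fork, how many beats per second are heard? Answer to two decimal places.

11.27 Hz

Open pipe: f_n = n·v/(2L) = 3·336.0/(2·0.612) = 823.5294 Hz.
f_beat = |823.5294 − 834.8| = 11.27 Hz.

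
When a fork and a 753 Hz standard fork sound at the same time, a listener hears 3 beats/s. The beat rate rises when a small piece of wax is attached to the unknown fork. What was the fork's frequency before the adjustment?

750 Hz

|f − 753| = 3, so the fork was at either 750 Hz or 756 Hz.
Loading a fork with wax lowers its frequency; the adjustment lowers the fork's frequency.
The beat rate rose, so the adjustment moved the fork further from 753 Hz — it was already below the reference.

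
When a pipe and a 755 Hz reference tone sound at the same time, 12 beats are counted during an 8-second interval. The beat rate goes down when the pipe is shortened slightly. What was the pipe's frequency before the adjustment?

Beat frequency = 12/8 = 1.5 Hz.
|f − 755| = 1.5, so the pipe was at either 753.5 Hz or 756.5 Hz.
A shorter pipe has a higher fundamental; the adjustment raises the pipe's frequency.
The beat rate fell, so the adjustment moved the pipe toward 755 Hz — it must have started below the reference.

753.5 Hz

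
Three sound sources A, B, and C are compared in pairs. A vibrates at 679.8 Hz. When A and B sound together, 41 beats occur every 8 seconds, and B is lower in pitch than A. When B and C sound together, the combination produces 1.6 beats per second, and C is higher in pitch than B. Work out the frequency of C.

676.275 Hz

A–B: Beat frequency = 41/8 = 5.125 Hz.
B is below A, so f_B = 679.8 − 5.125 = 674.675 Hz.
C is above B, so f_C = 674.675 + 1.6 = 676.275 Hz.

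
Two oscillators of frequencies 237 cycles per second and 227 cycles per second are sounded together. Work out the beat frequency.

Beats arise from superposition of two nearby frequencies; the beat rate is |f₁ − f₂|.
|237 − 227| = 10 Hz.

10 Hz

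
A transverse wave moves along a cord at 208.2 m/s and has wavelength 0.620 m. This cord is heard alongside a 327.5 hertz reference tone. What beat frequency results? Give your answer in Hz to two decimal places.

8.31 Hz

Source frequency f = v/λ = 208.2/0.620 = 335.8065 Hz.
f_beat = |335.8065 − 327.5| = 8.31 Hz.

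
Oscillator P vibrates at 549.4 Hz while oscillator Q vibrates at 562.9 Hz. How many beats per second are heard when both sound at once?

13.5 Hz

f_beat = |f₁ − f₂|.
|549.4 − 562.9| = 13.5 Hz.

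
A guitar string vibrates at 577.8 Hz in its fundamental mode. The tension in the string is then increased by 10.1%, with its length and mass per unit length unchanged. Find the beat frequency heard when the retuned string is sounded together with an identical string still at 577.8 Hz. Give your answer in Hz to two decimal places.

For a string, f ∝ √T, so the new frequency is 577.8·√1.101 = 606.2771 Hz.
f_beat = |606.2771 − 577.8| = 28.48 Hz.

28.48 Hz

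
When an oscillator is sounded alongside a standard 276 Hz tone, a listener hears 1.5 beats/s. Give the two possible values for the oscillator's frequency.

274.5 Hz or 277.5 Hz

|f − 276| = 1.5, so f = 276 ± 1.5.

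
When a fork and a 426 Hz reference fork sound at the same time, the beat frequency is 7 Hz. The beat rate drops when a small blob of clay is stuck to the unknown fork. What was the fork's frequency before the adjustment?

433 Hz

|f − 426| = 7, so the fork was at either 419 Hz or 433 Hz.
Adding mass to a fork lowers its frequency; the adjustment lowers the fork's frequency.
The beat rate fell, so the adjustment moved the fork toward 426 Hz — it must have started above the reference.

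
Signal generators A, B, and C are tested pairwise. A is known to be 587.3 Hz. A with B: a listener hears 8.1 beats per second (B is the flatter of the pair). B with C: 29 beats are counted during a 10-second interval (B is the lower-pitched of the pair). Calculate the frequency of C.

B is below A, so f_B = 587.3 − 8.1 = 579.2 Hz.
B–C: Beat frequency = 29/10 = 2.9 Hz.
C is above B, so f_C = 579.2 + 2.9 = 582.1 Hz.

582.1 Hz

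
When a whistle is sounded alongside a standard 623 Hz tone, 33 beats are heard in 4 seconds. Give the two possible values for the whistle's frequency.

614.75 Hz or 631.25 Hz

Beat frequency = 33/4 = 8.25 Hz.
|f − 623| = 8.25, so f = 623 ± 8.25.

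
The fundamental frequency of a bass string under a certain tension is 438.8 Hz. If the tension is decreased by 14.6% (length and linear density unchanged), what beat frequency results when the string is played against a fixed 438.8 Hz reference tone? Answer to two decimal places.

For a string, f ∝ √T, so the new frequency is 438.8·√0.854 = 405.5044 Hz.
f_beat = |405.5044 − 438.8| = 33.30 Hz.

33.30 Hz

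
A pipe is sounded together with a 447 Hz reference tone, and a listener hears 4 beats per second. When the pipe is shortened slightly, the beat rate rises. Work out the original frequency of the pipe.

|f − 447| = 4, so the pipe was at either 443 Hz or 451 Hz.
A shorter pipe has a higher fundamental; the adjustment raises the pipe's frequency.
The beat rate rose, so the adjustment moved the pipe further from 447 Hz — it was already above the reference.

451 Hz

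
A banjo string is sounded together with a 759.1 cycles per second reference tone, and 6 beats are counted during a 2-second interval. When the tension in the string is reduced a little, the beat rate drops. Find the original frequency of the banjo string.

762.1 Hz

Beat frequency = 6/2 = 3 Hz.
|f − 759.1| = 3, so the banjo string was at either 756.1 Hz or 762.1 Hz.
Lower tension means lower frequency; the adjustment lowers the banjo string's frequency.
The beat rate fell, so the adjustment moved the banjo string toward 759.1 Hz — it must have started above the reference.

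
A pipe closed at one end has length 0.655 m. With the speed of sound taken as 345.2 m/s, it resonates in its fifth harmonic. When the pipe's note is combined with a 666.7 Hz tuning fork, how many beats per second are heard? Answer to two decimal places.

7.92 Hz

Closed pipe (odd harmonics): f_n = n·v/(4L) = 5·345.2/(4·0.655) = 658.7786 Hz.
f_beat = |658.7786 − 666.7| = 7.92 Hz.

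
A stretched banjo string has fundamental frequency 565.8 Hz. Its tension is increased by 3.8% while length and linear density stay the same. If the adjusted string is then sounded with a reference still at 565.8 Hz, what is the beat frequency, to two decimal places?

For a string, f ∝ √T, so the new frequency is 565.8·√1.038 = 576.4500 Hz.
f_beat = |576.4500 − 565.8| = 10.65 Hz.

10.65 Hz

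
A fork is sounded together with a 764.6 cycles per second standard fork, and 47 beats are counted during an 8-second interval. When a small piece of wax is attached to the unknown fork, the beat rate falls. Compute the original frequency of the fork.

770.475 Hz

Beat frequency = 47/8 = 5.875 Hz.
|f − 764.6| = 5.875, so the fork was at either 758.725 Hz or 770.475 Hz.
Loading a fork with wax lowers its frequency; the adjustment lowers the fork's frequency.
The beat rate fell, so the adjustment moved the fork toward 764.6 Hz — it must have started above the reference.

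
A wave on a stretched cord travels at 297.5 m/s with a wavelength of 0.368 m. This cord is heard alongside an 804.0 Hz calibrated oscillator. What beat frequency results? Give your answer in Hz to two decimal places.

Source frequency f = v/λ = 297.5/0.368 = 808.4239 Hz.
f_beat = |808.4239 − 804.0| = 4.42 Hz.

4.42 Hz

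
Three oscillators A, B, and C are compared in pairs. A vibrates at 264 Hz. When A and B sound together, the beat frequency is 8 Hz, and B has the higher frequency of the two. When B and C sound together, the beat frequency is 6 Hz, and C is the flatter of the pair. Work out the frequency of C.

266 Hz

B is above A, so f_B = 264 + 8 = 272 Hz.
C is below B, so f_C = 272 − 6 = 266 Hz.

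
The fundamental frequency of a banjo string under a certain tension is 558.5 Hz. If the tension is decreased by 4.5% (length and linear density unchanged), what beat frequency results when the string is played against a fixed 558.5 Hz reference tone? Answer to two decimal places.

For a string, f ∝ √T, so the new frequency is 558.5·√0.955 = 545.7891 Hz.
f_beat = |545.7891 − 558.5| = 12.71 Hz.

12.71 Hz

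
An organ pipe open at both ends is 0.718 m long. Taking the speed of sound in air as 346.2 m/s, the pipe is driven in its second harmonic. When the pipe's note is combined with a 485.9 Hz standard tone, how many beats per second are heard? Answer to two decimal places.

Open pipe: f_n = n·v/(2L) = 2·346.2/(2·0.718) = 482.1727 Hz.
f_beat = |482.1727 − 485.9| = 3.73 Hz.

3.73 Hz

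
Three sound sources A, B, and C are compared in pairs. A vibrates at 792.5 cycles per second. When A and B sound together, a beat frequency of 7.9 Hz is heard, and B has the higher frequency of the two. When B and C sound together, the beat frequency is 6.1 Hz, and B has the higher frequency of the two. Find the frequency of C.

B is above A, so f_B = 792.5 + 7.9 = 800.4 Hz.
C is below B, so f_C = 800.4 − 6.1 = 794.3 Hz.

794.3 Hz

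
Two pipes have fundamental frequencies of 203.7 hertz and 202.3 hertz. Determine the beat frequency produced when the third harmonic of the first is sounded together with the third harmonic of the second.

Third harmonic of the first: 3·203.7 = 611.1 Hz.
Third harmonic of the second: 3·202.3 = 606.9 Hz.
f_beat = |611.1 − 606.9| = 4.2 Hz.

4.2 Hz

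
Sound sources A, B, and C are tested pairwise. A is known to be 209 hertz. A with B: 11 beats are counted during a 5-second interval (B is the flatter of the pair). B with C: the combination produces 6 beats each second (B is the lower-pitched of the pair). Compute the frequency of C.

212.8 Hz

A–B: Beat frequency = 11/5 = 2.2 Hz.
B is below A, so f_B = 209 − 2.2 = 206.8 Hz.
C is above B, so f_C = 206.8 + 6 = 212.8 Hz.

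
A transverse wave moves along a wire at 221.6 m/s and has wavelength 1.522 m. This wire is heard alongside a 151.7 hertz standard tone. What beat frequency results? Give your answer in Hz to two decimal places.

Source frequency f = v/λ = 221.6/1.522 = 145.5979 Hz.
f_beat = |145.5979 − 151.7| = 6.10 Hz.

6.10 Hz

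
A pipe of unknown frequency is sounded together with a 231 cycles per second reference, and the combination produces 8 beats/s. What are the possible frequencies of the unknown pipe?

223 Hz or 239 Hz

|f − 231| = 8, so f = 231 ± 8.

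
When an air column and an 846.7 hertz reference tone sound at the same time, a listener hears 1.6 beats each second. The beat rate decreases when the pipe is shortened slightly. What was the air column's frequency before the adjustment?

845.1 Hz

|f − 846.7| = 1.6, so the air column was at either 845.1 Hz or 848.3 Hz.
A shorter pipe has a higher fundamental; the adjustment raises the air column's frequency.
The beat rate fell, so the adjustment moved the air column toward 846.7 Hz — it must have started below the reference.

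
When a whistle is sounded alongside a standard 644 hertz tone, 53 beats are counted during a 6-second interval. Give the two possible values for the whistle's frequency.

635.1667 Hz or 652.8333 Hz

Beat frequency = 53/6 = 8.8333 Hz.
|f − 644| = 8.8333, so f = 644 ± 8.8333.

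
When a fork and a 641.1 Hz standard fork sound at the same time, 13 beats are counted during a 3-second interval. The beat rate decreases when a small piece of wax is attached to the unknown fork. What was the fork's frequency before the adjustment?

Beat frequency = 13/3 = 4.3333 Hz.
|f − 641.1| = 4.3333, so the fork was at either 636.7667 Hz or 645.4333 Hz.
Loading a fork with wax lowers its frequency; the adjustment lowers the fork's frequency.
The beat rate fell, so the adjustment moved the fork toward 641.1 Hz — it must have started above the reference.

645.4333 Hz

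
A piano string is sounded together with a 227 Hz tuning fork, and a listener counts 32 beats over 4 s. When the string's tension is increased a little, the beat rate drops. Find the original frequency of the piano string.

Beat frequency = 32/4 = 8 Hz.
|f − 227| = 8, so the piano string was at either 219 Hz or 235 Hz.
Higher tension means higher frequency; the adjustment raises the piano string's frequency.
The beat rate fell, so the adjustment moved the piano string toward 227 Hz — it must have started below the reference.

219 Hz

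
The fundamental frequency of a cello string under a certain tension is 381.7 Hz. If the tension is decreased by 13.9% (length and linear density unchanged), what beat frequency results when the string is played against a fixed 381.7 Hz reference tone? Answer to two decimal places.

27.52 Hz

For a string, f ∝ √T, so the new frequency is 381.7·√0.861 = 354.1798 Hz.
f_beat = |354.1798 − 381.7| = 27.52 Hz.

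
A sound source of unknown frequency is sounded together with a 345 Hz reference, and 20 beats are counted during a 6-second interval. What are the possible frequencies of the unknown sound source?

Beat frequency = 20/6 = 3.3333 Hz.
|f − 345| = 3.3333, so f = 345 ± 3.3333.

341.6667 Hz or 348.3333 Hz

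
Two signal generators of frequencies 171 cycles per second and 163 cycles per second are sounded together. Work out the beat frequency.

8 Hz

The beat frequency equals the magnitude of the frequency difference.
|171 − 163| = 8 Hz.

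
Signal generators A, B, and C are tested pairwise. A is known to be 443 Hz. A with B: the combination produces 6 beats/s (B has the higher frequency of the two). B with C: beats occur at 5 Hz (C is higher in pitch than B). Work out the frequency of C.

B is above A, so f_B = 443 + 6 = 449 Hz.
C is above B, so f_C = 449 + 5 = 454 Hz.

454 Hz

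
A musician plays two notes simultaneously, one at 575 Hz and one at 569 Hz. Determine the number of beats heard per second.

The beat frequency equals the magnitude of the frequency difference.
|575 − 569| = 6 Hz.

6 Hz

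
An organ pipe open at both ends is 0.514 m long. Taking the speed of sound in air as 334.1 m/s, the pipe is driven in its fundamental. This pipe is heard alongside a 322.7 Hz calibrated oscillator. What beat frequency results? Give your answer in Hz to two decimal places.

2.30 Hz

Open pipe: f_n = n·v/(2L) = 1·334.1/(2·0.514) = 325.0000 Hz.
f_beat = |325.0000 − 322.7| = 2.30 Hz.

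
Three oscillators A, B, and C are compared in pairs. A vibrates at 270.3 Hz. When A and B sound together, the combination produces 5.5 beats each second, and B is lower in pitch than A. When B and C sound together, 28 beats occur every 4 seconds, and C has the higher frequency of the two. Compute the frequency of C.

271.8 Hz

B is below A, so f_B = 270.3 − 5.5 = 264.8 Hz.
B–C: Beat frequency = 28/4 = 7 Hz.
C is above B, so f_C = 264.8 + 7 = 271.8 Hz.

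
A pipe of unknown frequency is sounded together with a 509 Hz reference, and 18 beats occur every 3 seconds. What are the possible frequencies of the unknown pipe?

503 Hz or 515 Hz

Beat frequency = 18/3 = 6 Hz.
|f − 509| = 6, so f = 509 ± 6.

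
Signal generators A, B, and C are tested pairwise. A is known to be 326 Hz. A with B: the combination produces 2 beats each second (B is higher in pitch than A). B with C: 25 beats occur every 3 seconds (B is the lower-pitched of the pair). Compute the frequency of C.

336.3333 Hz

B is above A, so f_B = 326 + 2 = 328 Hz.
B–C: Beat frequency = 25/3 = 8.3333 Hz.
C is above B, so f_C = 328 + 8.3333 = 336.3333 Hz.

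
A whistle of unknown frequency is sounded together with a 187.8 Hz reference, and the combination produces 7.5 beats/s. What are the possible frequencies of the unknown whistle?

|f − 187.8| = 7.5, so f = 187.8 ± 7.5.

180.3 Hz or 195.3 Hz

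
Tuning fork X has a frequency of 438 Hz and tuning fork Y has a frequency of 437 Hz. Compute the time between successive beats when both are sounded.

1.000 s

f_beat = |438 − 437| = 1 Hz.
Beat period T = 1 / f_beat = 1 / 1 s.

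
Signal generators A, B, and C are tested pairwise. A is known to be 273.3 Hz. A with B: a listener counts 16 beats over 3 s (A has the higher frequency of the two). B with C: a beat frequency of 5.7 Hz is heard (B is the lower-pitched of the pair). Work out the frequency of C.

273.6667 Hz

A–B: Beat frequency = 16/3 = 5.3333 Hz.
B is below A, so f_B = 273.3 − 5.3333 = 267.9667 Hz.
C is above B, so f_C = 267.9667 + 5.7 = 273.6667 Hz.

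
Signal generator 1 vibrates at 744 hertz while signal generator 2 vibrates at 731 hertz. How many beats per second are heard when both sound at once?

Beats arise from superposition of two nearby frequencies; the beat rate is |f₁ − f₂|.
|744 − 731| = 13 Hz.

13 Hz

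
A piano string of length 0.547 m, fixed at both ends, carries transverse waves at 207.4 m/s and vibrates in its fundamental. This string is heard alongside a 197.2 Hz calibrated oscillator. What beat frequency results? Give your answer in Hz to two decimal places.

7.62 Hz

For a string fixed at both ends, f_n = n·v/(2L) = 1·207.4/(2·0.547) = 189.5795 Hz.
f_beat = |189.5795 − 197.2| = 7.62 Hz.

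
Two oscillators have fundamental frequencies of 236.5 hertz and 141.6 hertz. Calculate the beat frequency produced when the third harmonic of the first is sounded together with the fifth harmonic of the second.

1.5 Hz

Third harmonic of the first: 3·236.5 = 709.5 Hz.
Fifth harmonic of the second: 5·141.6 = 708.0 Hz.
f_beat = |709.5 − 708.0| = 1.5 Hz.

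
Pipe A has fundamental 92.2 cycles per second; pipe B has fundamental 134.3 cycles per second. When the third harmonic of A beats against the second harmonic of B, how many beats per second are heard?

8.0 Hz

Third harmonic of the first: 3·92.2 = 276.6 Hz.
Second harmonic of the second: 2·134.3 = 268.6 Hz.
f_beat = |276.6 − 268.6| = 8.0 Hz.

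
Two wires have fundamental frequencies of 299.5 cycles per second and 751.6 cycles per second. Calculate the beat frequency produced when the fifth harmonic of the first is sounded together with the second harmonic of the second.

Fifth harmonic of the first: 5·299.5 = 1497.5 Hz.
Second harmonic of the second: 2·751.6 = 1503.2 Hz.
f_beat = |1497.5 − 1503.2| = 5.7 Hz.

5.7 Hz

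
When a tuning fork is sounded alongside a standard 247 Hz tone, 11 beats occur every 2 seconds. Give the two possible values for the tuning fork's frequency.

Beat frequency = 11/2 = 5.5 Hz.
|f − 247| = 5.5, so f = 247 ± 5.5.

241.5 Hz or 252.5 Hz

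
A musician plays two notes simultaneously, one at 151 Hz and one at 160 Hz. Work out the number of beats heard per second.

Beats arise from superposition of two nearby frequencies; the beat rate is |f₁ − f₂|.
|151 − 160| = 9 Hz.

9 Hz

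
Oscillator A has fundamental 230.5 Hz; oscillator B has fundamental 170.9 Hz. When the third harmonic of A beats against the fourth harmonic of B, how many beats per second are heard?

Third harmonic of the first: 3·230.5 = 691.5 Hz.
Fourth harmonic of the second: 4·170.9 = 683.6 Hz.
f_beat = |691.5 − 683.6| = 7.9 Hz.

7.9 Hz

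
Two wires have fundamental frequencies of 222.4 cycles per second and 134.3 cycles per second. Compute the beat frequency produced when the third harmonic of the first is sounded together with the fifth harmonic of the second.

Third harmonic of the first: 3·222.4 = 667.2 Hz.
Fifth harmonic of the second: 5·134.3 = 671.5 Hz.
f_beat = |667.2 − 671.5| = 4.3 Hz.

4.3 Hz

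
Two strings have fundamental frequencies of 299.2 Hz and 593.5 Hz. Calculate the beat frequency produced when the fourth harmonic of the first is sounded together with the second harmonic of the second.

9.8 Hz

Fourth harmonic of the first: 4·299.2 = 1196.8 Hz.
Second harmonic of the second: 2·593.5 = 1187.0 Hz.
f_beat = |1196.8 − 1187.0| = 9.8 Hz.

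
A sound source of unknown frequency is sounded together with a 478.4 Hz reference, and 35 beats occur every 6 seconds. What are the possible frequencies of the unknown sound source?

472.5667 Hz or 484.2333 Hz

Beat frequency = 35/6 = 5.8333 Hz.
|f − 478.4| = 5.8333, so f = 478.4 ± 5.8333.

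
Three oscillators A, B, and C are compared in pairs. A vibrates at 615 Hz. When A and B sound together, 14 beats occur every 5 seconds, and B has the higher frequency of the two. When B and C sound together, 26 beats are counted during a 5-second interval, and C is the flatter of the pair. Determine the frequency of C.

612.6 Hz

A–B: Beat frequency = 14/5 = 2.8 Hz.
B is above A, so f_B = 615 + 2.8 = 617.8 Hz.
B–C: Beat frequency = 26/5 = 5.2 Hz.
C is below B, so f_C = 617.8 − 5.2 = 612.6 Hz.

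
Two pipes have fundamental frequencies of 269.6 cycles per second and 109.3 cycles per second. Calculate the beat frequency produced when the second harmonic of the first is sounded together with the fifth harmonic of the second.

Second harmonic of the first: 2·269.6 = 539.2 Hz.
Fifth harmonic of the second: 5·109.3 = 546.5 Hz.
f_beat = |539.2 − 546.5| = 7.3 Hz.

7.3 Hz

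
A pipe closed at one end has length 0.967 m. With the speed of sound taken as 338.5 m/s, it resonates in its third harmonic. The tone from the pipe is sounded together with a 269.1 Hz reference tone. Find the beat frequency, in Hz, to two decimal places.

Closed pipe (odd harmonics): f_n = n·v/(4L) = 3·338.5/(4·0.967) = 262.5388 Hz.
f_beat = |262.5388 − 269.1| = 6.56 Hz.

6.56 Hz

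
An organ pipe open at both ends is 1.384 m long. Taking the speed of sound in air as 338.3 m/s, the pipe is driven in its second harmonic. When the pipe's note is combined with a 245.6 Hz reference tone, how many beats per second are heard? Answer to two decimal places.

1.16 Hz

Open pipe: f_n = n·v/(2L) = 2·338.3/(2·1.384) = 244.4364 Hz.
f_beat = |244.4364 − 245.6| = 1.16 Hz.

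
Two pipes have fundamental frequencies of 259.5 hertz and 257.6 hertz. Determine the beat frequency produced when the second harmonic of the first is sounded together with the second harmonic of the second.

3.8 Hz

Second harmonic of the first: 2·259.5 = 519.0 Hz.
Second harmonic of the second: 2·257.6 = 515.2 Hz.
f_beat = |519.0 − 515.2| = 3.8 Hz.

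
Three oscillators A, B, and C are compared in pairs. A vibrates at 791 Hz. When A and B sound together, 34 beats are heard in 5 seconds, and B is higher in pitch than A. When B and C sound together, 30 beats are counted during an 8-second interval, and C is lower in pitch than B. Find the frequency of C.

A–B: Beat frequency = 34/5 = 6.8 Hz.
B is above A, so f_B = 791 + 6.8 = 797.8 Hz.
B–C: Beat frequency = 30/8 = 3.75 Hz.
C is below B, so f_C = 797.8 − 3.75 = 794.05 Hz.

794.05 Hz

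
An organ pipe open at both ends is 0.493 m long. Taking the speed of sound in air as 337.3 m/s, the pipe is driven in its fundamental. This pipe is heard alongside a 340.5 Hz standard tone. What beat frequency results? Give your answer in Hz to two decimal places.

1.59 Hz

Open pipe: f_n = n·v/(2L) = 1·337.3/(2·0.493) = 342.0892 Hz.
f_beat = |342.0892 − 340.5| = 1.59 Hz.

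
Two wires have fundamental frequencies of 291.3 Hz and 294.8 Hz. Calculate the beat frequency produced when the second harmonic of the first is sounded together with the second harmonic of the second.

7.0 Hz

Second harmonic of the first: 2·291.3 = 582.6 Hz.
Second harmonic of the second: 2·294.8 = 589.6 Hz.
f_beat = |582.6 − 589.6| = 7.0 Hz.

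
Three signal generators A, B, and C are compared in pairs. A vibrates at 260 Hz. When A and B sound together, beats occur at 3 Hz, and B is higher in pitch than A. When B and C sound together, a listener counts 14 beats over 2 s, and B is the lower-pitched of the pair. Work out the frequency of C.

270 Hz

B is above A, so f_B = 260 + 3 = 263 Hz.
B–C: Beat frequency = 14/2 = 7 Hz.
C is above B, so f_C = 263 + 7 = 270 Hz.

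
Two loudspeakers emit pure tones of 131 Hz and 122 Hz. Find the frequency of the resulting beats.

9 Hz

The beat frequency equals the magnitude of the frequency difference.
|131 − 122| = 9 Hz.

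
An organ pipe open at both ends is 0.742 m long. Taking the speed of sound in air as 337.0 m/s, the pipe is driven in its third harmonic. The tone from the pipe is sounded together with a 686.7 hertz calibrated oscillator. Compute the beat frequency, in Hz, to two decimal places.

5.43 Hz

Open pipe: f_n = n·v/(2L) = 3·337.0/(2·0.742) = 681.2668 Hz.
f_beat = |681.2668 − 686.7| = 5.43 Hz.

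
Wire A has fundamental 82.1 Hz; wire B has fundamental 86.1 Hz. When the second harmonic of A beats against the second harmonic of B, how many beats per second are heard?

Second harmonic of the first: 2·82.1 = 164.2 Hz.
Second harmonic of the second: 2·86.1 = 172.2 Hz.
f_beat = |164.2 − 172.2| = 8.0 Hz.

8.0 Hz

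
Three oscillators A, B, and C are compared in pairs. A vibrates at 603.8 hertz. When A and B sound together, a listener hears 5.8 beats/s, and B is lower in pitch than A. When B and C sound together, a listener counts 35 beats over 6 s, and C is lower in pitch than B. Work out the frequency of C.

592.1667 Hz

B is below A, so f_B = 603.8 − 5.8 = 598 Hz.
B–C: Beat frequency = 35/6 = 5.8333 Hz.
C is below B, so f_C = 598 − 5.8333 = 592.1667 Hz.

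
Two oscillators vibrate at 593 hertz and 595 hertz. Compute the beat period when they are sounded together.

0.500 s

f_beat = |593 − 595| = 2 Hz.
Beat period T = 1 / f_beat = 1 / 2 s.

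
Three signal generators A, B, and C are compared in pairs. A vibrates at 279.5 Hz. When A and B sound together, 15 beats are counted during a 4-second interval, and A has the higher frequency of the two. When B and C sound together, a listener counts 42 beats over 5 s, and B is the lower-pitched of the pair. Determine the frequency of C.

A–B: Beat frequency = 15/4 = 3.75 Hz.
B is below A, so f_B = 279.5 − 3.75 = 275.75 Hz.
B–C: Beat frequency = 42/5 = 8.4 Hz.
C is above B, so f_C = 275.75 + 8.4 = 284.15 Hz.

284.15 Hz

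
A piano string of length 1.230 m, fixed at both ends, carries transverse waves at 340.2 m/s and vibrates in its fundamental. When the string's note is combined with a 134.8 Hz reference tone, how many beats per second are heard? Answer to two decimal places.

3.49 Hz

For a string fixed at both ends, f_n = n·v/(2L) = 1·340.2/(2·1.230) = 138.2927 Hz.
f_beat = |138.2927 − 134.8| = 3.49 Hz.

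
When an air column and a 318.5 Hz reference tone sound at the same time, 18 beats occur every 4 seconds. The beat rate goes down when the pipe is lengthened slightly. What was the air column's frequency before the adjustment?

323 Hz

Beat frequency = 18/4 = 4.5 Hz.
|f − 318.5| = 4.5, so the air column was at either 314 Hz or 323 Hz.
A longer pipe has a lower fundamental; the adjustment lowers the air column's frequency.
The beat rate fell, so the adjustment moved the air column toward 318.5 Hz — it must have started above the reference.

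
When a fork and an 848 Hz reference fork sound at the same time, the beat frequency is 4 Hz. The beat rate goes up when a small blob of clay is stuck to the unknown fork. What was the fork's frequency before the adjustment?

|f − 848| = 4, so the fork was at either 844 Hz or 852 Hz.
Adding mass to a fork lowers its frequency; the adjustment lowers the fork's frequency.
The beat rate rose, so the adjustment moved the fork further from 848 Hz — it was already below the reference.

844 Hz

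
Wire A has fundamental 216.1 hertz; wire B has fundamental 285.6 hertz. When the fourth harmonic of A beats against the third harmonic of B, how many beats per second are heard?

7.6 Hz

Fourth harmonic of the first: 4·216.1 = 864.4 Hz.
Third harmonic of the second: 3·285.6 = 856.8 Hz.
f_beat = |864.4 − 856.8| = 7.6 Hz.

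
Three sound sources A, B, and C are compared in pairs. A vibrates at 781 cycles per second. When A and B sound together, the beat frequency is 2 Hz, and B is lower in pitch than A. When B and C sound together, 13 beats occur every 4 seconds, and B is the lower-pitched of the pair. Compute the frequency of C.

B is below A, so f_B = 781 − 2 = 779 Hz.
B–C: Beat frequency = 13/4 = 3.25 Hz.
C is above B, so f_C = 779 + 3.25 = 782.25 Hz.

782.25 Hz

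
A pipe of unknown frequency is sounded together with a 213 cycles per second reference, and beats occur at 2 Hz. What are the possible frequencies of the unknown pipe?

211 Hz or 215 Hz

|f − 213| = 2, so f = 213 ± 2.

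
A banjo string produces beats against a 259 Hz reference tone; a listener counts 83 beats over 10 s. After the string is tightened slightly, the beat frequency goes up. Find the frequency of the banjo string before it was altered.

Beat frequency = 83/10 = 8.3 Hz.
|f − 259| = 8.3, so the banjo string was at either 250.7 Hz or 267.3 Hz.
Increasing tension raises a string's frequency; the adjustment raises the banjo string's frequency.
The beat rate rose, so the adjustment moved the banjo string further from 259 Hz — it was already above the reference.

267.3 Hz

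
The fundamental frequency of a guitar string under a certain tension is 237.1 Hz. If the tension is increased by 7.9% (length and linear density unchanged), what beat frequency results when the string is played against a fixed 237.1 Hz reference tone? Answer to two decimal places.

For a string, f ∝ √T, so the new frequency is 237.1·√1.079 = 246.2874 Hz.
f_beat = |246.2874 − 237.1| = 9.19 Hz.

9.19 Hz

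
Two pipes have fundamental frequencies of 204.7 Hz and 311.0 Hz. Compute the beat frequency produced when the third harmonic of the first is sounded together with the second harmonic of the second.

7.9 Hz

Third harmonic of the first: 3·204.7 = 614.1 Hz.
Second harmonic of the second: 2·311.0 = 622.0 Hz.
f_beat = |614.1 − 622.0| = 7.9 Hz.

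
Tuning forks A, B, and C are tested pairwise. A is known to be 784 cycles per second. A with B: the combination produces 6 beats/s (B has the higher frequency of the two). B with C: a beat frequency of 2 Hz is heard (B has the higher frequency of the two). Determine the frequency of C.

B is above A, so f_B = 784 + 6 = 790 Hz.
C is below B, so f_C = 790 − 2 = 788 Hz.

788 Hz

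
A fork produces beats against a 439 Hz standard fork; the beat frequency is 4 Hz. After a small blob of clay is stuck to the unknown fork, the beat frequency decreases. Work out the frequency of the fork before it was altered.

443 Hz

|f − 439| = 4, so the fork was at either 435 Hz or 443 Hz.
Adding mass to a fork lowers its frequency; the adjustment lowers the fork's frequency.
The beat rate fell, so the adjustment moved the fork toward 439 Hz — it must have started above the reference.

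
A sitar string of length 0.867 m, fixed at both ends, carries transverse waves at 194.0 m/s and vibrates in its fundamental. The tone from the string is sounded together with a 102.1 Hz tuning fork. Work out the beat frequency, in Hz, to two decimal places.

9.78 Hz

For a string fixed at both ends, f_n = n·v/(2L) = 1·194.0/(2·0.867) = 111.8800 Hz.
f_beat = |111.8800 − 102.1| = 9.78 Hz.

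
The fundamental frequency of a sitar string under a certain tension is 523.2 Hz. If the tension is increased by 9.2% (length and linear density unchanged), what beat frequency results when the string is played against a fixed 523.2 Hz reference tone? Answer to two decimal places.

For a string, f ∝ √T, so the new frequency is 523.2·√1.092 = 546.7377 Hz.
f_beat = |546.7377 − 523.2| = 23.54 Hz.

23.54 Hz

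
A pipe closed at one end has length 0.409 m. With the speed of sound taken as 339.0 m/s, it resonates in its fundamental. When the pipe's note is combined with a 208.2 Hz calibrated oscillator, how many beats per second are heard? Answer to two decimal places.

Closed pipe (odd harmonics): f_n = n·v/(4L) = 1·339.0/(4·0.409) = 207.2127 Hz.
f_beat = |207.2127 − 208.2| = 0.99 Hz.

0.99 Hz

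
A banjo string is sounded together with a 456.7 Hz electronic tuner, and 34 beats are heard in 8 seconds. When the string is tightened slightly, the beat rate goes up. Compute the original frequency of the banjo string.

460.95 Hz

Beat frequency = 34/8 = 4.25 Hz.
|f − 456.7| = 4.25, so the banjo string was at either 452.45 Hz or 460.95 Hz.
Increasing tension raises a string's frequency; the adjustment raises the banjo string's frequency.
The beat rate rose, so the adjustment moved the banjo string further from 456.7 Hz — it was already above the reference.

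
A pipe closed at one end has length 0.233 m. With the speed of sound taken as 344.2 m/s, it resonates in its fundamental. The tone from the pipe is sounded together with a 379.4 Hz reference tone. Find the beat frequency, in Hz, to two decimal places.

10.09 Hz

Closed pipe (odd harmonics): f_n = n·v/(4L) = 1·344.2/(4·0.233) = 369.3133 Hz.
f_beat = |369.3133 − 379.4| = 10.09 Hz.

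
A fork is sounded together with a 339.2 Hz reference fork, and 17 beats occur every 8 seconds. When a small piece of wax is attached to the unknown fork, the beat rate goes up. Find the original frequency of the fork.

Beat frequency = 17/8 = 2.125 Hz.
|f − 339.2| = 2.125, so the fork was at either 337.075 Hz or 341.325 Hz.
Loading a fork with wax lowers its frequency; the adjustment lowers the fork's frequency.
The beat rate rose, so the adjustment moved the fork further from 339.2 Hz — it was already below the reference.

337.075 Hz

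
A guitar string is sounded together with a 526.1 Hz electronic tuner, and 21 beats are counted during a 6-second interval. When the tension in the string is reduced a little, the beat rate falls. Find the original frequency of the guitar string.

Beat frequency = 21/6 = 3.5 Hz.
|f − 526.1| = 3.5, so the guitar string was at either 522.6 Hz or 529.6 Hz.
Lower tension means lower frequency; the adjustment lowers the guitar string's frequency.
The beat rate fell, so the adjustment moved the guitar string toward 526.1 Hz — it must have started above the reference.

529.6 Hz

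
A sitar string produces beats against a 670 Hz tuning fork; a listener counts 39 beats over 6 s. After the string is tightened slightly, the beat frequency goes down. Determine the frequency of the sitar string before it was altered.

Beat frequency = 39/6 = 6.5 Hz.
|f − 670| = 6.5, so the sitar string was at either 663.5 Hz or 676.5 Hz.
Increasing tension raises a string's frequency; the adjustment raises the sitar string's frequency.
The beat rate fell, so the adjustment moved the sitar string toward 670 Hz — it must have started below the reference.

663.5 Hz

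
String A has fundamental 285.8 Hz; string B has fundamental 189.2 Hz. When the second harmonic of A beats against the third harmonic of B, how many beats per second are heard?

4.0 Hz

Second harmonic of the first: 2·285.8 = 571.6 Hz.
Third harmonic of the second: 3·189.2 = 567.6 Hz.
f_beat = |571.6 − 567.6| = 4.0 Hz.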